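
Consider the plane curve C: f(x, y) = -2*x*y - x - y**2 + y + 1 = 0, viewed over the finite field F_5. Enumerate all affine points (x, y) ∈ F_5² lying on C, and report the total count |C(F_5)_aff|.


Affine F_5-points: {(0, 3), (1, 0), (1, 4), (2, 1)}; count = 4.

For each of the 25 pairs (x, y) ∈ F_5², evaluate f(x, y) mod 5. Record the zeros.
  x = 0: [0↦1, 1↦1, 2↦4, 3↦0, 4↦4]  zeros at y ∈ {3}
  x = 1: [0↦0, 1↦3, 2↦4, 3↦3, 4↦0]  zeros at y ∈ {0, 4}
  x = 2: [0↦4, 1↦0, 2↦4, 3↦1, 4↦1]  zeros at y ∈ {1}
  x = 3: [0↦3, 1↦2, 2↦4, 3↦4, 4↦2]  zeros at y ∈ ∅
  x = 4: [0↦2, 1↦4, 2↦4, 3↦2, 4↦3]  zeros at y ∈ ∅
Collecting zeros: affine points = {(0, 3), (1, 0), (1, 4), (2, 1)}.
Total count |C(F_5)_aff| = 4.


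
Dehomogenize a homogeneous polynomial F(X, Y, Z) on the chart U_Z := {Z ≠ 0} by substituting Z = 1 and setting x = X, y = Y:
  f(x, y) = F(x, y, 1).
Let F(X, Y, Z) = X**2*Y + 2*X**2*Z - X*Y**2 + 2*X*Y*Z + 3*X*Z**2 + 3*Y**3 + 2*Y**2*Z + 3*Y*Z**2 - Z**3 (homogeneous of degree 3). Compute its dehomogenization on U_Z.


f(x, y) = x**2*y + 2*x**2 - x*y**2 + 2*x*y + 3*x + 3*y**3 + 2*y**2 + 3*y - 1

On U_Z we set Z = 1. Each monomial c·X^i·Y^j·Z^k in F becomes c·x^i·y^j·1^k = c·x^i·y^j.
Substituting Z = 1: F(X, Y, 1) = x**2*y + 2*x**2 - x*y**2 + 2*x*y + 3*x + 3*y**3 + 2*y**2 + 3*y - 1.
Note: deg(f) ≤ deg(F) = 3; strict inequality happens when F is divisible by Z (lost terms).


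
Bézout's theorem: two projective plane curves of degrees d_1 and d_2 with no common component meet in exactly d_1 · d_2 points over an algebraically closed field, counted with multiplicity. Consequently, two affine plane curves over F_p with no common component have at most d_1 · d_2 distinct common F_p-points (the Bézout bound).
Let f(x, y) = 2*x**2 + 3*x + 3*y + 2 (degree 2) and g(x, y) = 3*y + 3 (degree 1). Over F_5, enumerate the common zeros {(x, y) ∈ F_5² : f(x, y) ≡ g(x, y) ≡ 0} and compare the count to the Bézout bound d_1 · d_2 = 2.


Common zeros: ∅; count = 0; Bézout bound = 2.

deg(f) = 2, deg(g) = 1, so Bézout bound = 2.
Scan x ∈ F_5. For each x, list the y ∈ F_5 with f(x, y) ≡ 0 and those with g(x, y) ≡ 0 (mod 5); the common zeros in that column are the intersection.
  x = 0: f ≡ 0 at y ∈ {1}; g ≡ 0 at y ∈ {4}; common: ∅.
  x = 1: f ≡ 0 at y ∈ {1}; g ≡ 0 at y ∈ {4}; common: ∅.
  x = 2: f ≡ 0 at y ∈ {3}; g ≡ 0 at y ∈ {4}; common: ∅.
  x = 3: f ≡ 0 at y ∈ {2}; g ≡ 0 at y ∈ {4}; common: ∅.
  x = 4: f ≡ 0 at y ∈ {3}; g ≡ 0 at y ∈ {4}; common: ∅.
Collecting: common zeros = ∅, so the count is 0.
Comparison with the Bézout bound: 0 ≤ 2 = deg(f)·deg(g), as expected for curves with no common component (the affine F_5-count falls short of the bound because intersections may lie at infinity, over extension fields, or carry multiplicity).


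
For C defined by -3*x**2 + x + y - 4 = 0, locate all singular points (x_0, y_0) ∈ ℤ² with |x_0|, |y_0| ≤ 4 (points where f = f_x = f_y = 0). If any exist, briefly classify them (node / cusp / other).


No singular points in the scanned grid; C is smooth there.

Compute partial derivatives:
  f_x = 1 - 6*x.
  f_y = 1.
f_y = 1 is a nonzero constant, so f_y never vanishes: no point (x, y) can satisfy f = f_x = f_y = 0. In particular no (x, y) ∈ {−4, ..., 4}² is singular; the curve is smooth.


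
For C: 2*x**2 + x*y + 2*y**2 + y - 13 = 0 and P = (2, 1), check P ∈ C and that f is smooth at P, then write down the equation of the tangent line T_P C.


Tangent line at P: 9*x + 7*y - 25 = 0.

Step 1: f(2, 1) = 0, so P lies on C.
Step 2: partial derivatives
  f_x(x, y) = 4*x + y, f_y(x, y) = x + 4*y + 1.
  f_x(P) = 9, f_y(P) = 7 (gradient nonzero, so P is smooth).
Step 3: tangent line at P: 9·(x − 2) + 7·(y − 1) = 0.
Expanding: 9*x + 7*y - 25 = 0.


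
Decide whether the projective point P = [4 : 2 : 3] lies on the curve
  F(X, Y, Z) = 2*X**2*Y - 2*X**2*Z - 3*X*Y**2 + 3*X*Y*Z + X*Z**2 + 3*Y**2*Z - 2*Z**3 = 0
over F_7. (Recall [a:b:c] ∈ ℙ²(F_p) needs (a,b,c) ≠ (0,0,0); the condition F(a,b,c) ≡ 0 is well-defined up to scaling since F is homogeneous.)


F(4,2,3) ≡ 3 (mod 7); P is NOT on the curve.

Evaluate F(4, 2, 3) term-by-term (mod 7).
  2*X**2*Y ↦ 2·16·2·1 = 64
  -2*X**2*Z ↦ -2·16·1·3 = -96
  -3*X*Y**2 ↦ -3·4·4·1 = -48
  3*X*Y*Z ↦ 3·4·2·3 = 72
  X*Z**2 ↦ 1·4·1·9 = 36
  3*Y**2*Z ↦ 3·1·4·3 = 36
  -2*Z**3 ↦ -2·1·1·27 = -54
Sum: F(4, 2, 3) = (64) + (-96) + (-48) + (72) + (36) + (36) + (-54) = 10.
Reducing mod 7: 10 ≡ 3 (mod 7).
Since F(a, b, c) ≡ 3 ≠ 0 (mod 7), P does NOT lie on the curve.


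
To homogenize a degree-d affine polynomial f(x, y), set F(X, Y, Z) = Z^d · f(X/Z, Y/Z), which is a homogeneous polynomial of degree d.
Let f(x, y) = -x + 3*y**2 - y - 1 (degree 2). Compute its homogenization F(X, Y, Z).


F(X, Y, Z) = -X*Z + 3*Y**2 - Y*Z - Z**2

deg(f) = 2.
Substitute x = X/Z, y = Y/Z into f, then multiply by Z^2.
  monomial -1·x^1·y^0 ↦ -1·X^1·Y^0·Z^1.
  monomial 3·x^0·y^2 ↦ 3·X^0·Y^2·Z^0.
  monomial -1·x^0·y^1 ↦ -1·X^0·Y^1·Z^1.
  monomial -1·x^0·y^0 ↦ -1·X^0·Y^0·Z^2.
Collecting: F(X, Y, Z) = -X*Z + 3*Y**2 - Y*Z - Z**2.


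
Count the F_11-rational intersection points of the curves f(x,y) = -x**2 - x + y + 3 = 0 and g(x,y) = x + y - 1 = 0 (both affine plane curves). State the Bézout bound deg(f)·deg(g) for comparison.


Common zeros: {(3, 9), (6, 6)}; count = 2; Bézout bound = 2.

deg(f) = 2, deg(g) = 1, so Bézout bound = 2.
Scan x ∈ F_11. For each x, list the y ∈ F_11 with f(x, y) ≡ 0 and those with g(x, y) ≡ 0 (mod 11); the common zeros in that column are the intersection.
  x = 0: f ≡ 0 at y ∈ {8}; g ≡ 0 at y ∈ {1}; common: ∅.
  x = 1: f ≡ 0 at y ∈ {10}; g ≡ 0 at y ∈ {0}; common: ∅.
  x = 2: f ≡ 0 at y ∈ {3}; g ≡ 0 at y ∈ {10}; common: ∅.
  x = 3: f ≡ 0 at y ∈ {9}; g ≡ 0 at y ∈ {9}; common: {9}.
  x = 4: f ≡ 0 at y ∈ {6}; g ≡ 0 at y ∈ {8}; common: ∅.
  x = 5: f ≡ 0 at y ∈ {5}; g ≡ 0 at y ∈ {7}; common: ∅.
  x = 6: f ≡ 0 at y ∈ {6}; g ≡ 0 at y ∈ {6}; common: {6}.
  x = 7: f ≡ 0 at y ∈ {9}; g ≡ 0 at y ∈ {5}; common: ∅.
  x = 8: f ≡ 0 at y ∈ {3}; g ≡ 0 at y ∈ {4}; common: ∅.
  x = 9: f ≡ 0 at y ∈ {10}; g ≡ 0 at y ∈ {3}; common: ∅.
  x = 10: f ≡ 0 at y ∈ {8}; g ≡ 0 at y ∈ {2}; common: ∅.
Collecting: common zeros = {(3, 9), (6, 6)}, so the count is 2.
Comparison with the Bézout bound: 2 ≤ 2 = deg(f)·deg(g), as expected for curves with no common component (the bound is attained).


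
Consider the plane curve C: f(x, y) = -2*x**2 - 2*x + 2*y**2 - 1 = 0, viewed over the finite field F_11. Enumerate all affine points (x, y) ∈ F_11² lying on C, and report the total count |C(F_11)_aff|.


Affine F_11-points: {(2, 1), (2, 10), (4, 2), (4, 9), (5, 5), (5, 6), (6, 2), (6, 9), (8, 1), (8, 10)}; count = 10.

For each of the 121 pairs (x, y) ∈ F_11², evaluate f(x, y) mod 11. Record the zeros.
  x = 0: [0↦10, 1↦1, 2↦7, 3↦6, 4↦9, 5↦5, 6↦5, 7↦9, 8↦6, 9↦7, 10↦1]  zeros at y ∈ ∅
  x = 1: [0↦6, 1↦8, 2↦3, 3↦2, 4↦5, 5↦1, 6↦1, 7↦5, 8↦2, 9↦3, 10↦8]  zeros at y ∈ ∅
  x = 2: [0↦9, 1↦0, 2↦6, 3↦5, 4↦8, 5↦4, 6↦4, 7↦8, 8↦5, 9↦6, 10↦0]  zeros at y ∈ {1, 10}
  x = 3: [0↦8, 1↦10, 2↦5, 3↦4, 4↦7, 5↦3, 6↦3, 7↦7, 8↦4, 9↦5, 10↦10]  zeros at y ∈ ∅
  x = 4: [0↦3, 1↦5, 2↦0, 3↦10, 4↦2, 5↦9, 6↦9, 7↦2, 8↦10, 9↦0, 10↦5]  zeros at y ∈ {2, 9}
  x = 5: [0↦5, 1↦7, 2↦2, 3↦1, 4↦4, 5↦0, 6↦0, 7↦4, 8↦1, 9↦2, 10↦7]  zeros at y ∈ {5, 6}
  x = 6: [0↦3, 1↦5, 2↦0, 3↦10, 4↦2, 5↦9, 6↦9, 7↦2, 8↦10, 9↦0, 10↦5]  zeros at y ∈ {2, 9}
  x = 7: [0↦8, 1↦10, 2↦5, 3↦4, 4↦7, 5↦3, 6↦3, 7↦7, 8↦4, 9↦5, 10↦10]  zeros at y ∈ ∅
  x = 8: [0↦9, 1↦0, 2↦6, 3↦5, 4↦8, 5↦4, 6↦4, 7↦8, 8↦5, 9↦6, 10↦0]  zeros at y ∈ {1, 10}
  x = 9: [0↦6, 1↦8, 2↦3, 3↦2, 4↦5, 5↦1, 6↦1, 7↦5, 8↦2, 9↦3, 10↦8]  zeros at y ∈ ∅
  x = 10: [0↦10, 1↦1, 2↦7, 3↦6, 4↦9, 5↦5, 6↦5, 7↦9, 8↦6, 9↦7, 10↦1]  zeros at y ∈ ∅
Collecting zeros: affine points = {(2, 1), (2, 10), (4, 2), (4, 9), (5, 5), (5, 6), (6, 2), (6, 9), (8, 1), (8, 10)}.
Total count |C(F_11)_aff| = 10.


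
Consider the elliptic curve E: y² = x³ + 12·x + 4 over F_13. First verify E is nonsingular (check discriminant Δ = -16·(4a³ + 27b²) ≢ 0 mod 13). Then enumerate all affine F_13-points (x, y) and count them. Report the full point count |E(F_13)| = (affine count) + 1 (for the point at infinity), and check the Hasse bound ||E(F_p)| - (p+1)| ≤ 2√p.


Affine points = {(0, 2), (0, 11), (1, 2), (1, 11), (2, 6), (2, 7), (4, 5), (4, 8), (8, 1), (8, 12), (9, 3), (9, 10), (12, 2), (12, 11)}; affine count = 14; |E(F_13)| = 15.

Discriminant check: Δ ∝ 4a³ + 27b² = 4·12³ + 27·4² = 4·1728 + 27·16 ≡ 12 (mod 13). Nonzero ⇒ E is nonsingular.
For each x ∈ F_13, compute rhs = x³ + 12·x + 4 mod 13, then count y ∈ F_13 with y² ≡ rhs.
  x = 0: rhs = 4, matching y values: 2, 11 (2 points).
  x = 1: rhs = 4, matching y values: 2, 11 (2 points).
  x = 2: rhs = 10, matching y values: 6, 7 (2 points).
  x = 3: rhs = 2, matching y values: none (0 points).
  x = 4: rhs = 12, matching y values: 5, 8 (2 points).
  x = 5: rhs = 7, matching y values: none (0 points).
  x = 6: rhs = 6, matching y values: none (0 points).
  x = 7: rhs = 2, matching y values: none (0 points).
  x = 8: rhs = 1, matching y values: 1, 12 (2 points).
  x = 9: rhs = 9, matching y values: 3, 10 (2 points).
  x = 10: rhs = 6, matching y values: none (0 points).
  x = 11: rhs = 11, matching y values: none (0 points).
  x = 12: rhs = 4, matching y values: 2, 11 (2 points).
Total affine count: 14.
Full point count |E(F_13)| = 14 + 1 = 15.
Hasse bound: |15 − (13+1)| = |1| = 1 ≤ 2√13 ≈ 7.2111 ✓.


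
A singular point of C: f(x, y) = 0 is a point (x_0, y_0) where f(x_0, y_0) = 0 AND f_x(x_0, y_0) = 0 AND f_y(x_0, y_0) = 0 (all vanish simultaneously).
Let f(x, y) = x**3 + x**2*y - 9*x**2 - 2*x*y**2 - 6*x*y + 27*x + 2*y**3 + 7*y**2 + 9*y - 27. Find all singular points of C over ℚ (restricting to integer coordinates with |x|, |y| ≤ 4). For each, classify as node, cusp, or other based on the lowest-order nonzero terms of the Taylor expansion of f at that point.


Singular points: {(3, 0)}; classification: cusp.

Compute partial derivatives:
  f_x = 3*x**2 + 2*x*y - 18*x - 2*y**2 - 6*y + 27.
  f_y = x**2 - 4*x*y - 6*x + 6*y**2 + 14*y + 9.
Scan x_0 ∈ {−4, ..., 4}. For each x_0, f_y(x_0, y) is a polynomial in y; find its integer roots y ∈ {−4, ..., 4}, then test f_x and f at those candidates.
  x = -4: f_y(-4, y) = 6*y**2 + 30*y + 49; no integer root y with |y| ≤ 4.
  x = -3: f_y(-3, y) = 6*y**2 + 26*y + 36; no integer root y with |y| ≤ 4.
  x = -2: f_y(-2, y) = 6*y**2 + 22*y + 25; no integer root y with |y| ≤ 4.
  x = -1: f_y(-1, y) = 6*y**2 + 18*y + 16; no integer root y with |y| ≤ 4.
  x = 0: f_y(0, y) = 6*y**2 + 14*y + 9; no integer root y with |y| ≤ 4.
  x = 1: f_y(1, y) = 6*y**2 + 10*y + 4; vanishes at y ∈ {-1}. (1, -1): f_x = 14 ≠ 0.
  x = 2: f_y(2, y) = 6*y**2 + 6*y + 1; no integer root y with |y| ≤ 4.
  x = 3: f_y(3, y) = 6*y**2 + 2*y; vanishes at y ∈ {0}. (3, 0): f_x = 0, f = 0 — SINGULAR.
  x = 4: f_y(4, y) = 6*y**2 - 2*y + 1; no integer root y with |y| ≤ 4.
Only singular point on the grid: (3, 0).
Classify: substitute x = 3 + u, y = 0 + v and expand: f = u**3 + u**2*v - 2*u*v**2 + 2*v**3 + v**2.
No constant or linear terms (consistent with a singular point). Quadratic part: v**2. Cubic part: u**3 + u**2*v - 2*u*v**2 + 2*v**3.
The quadratic part v**2 is a perfect square, so there is a single (double) tangent line v = 0, i.e. y = 0. Restricting the cubic part to that line (v = 0) leaves u**3 ≠ 0, so f is not divisible by v and the branch is v² ≈ -u**3 to lowest order — this is a cusp.
Classification: cusp.


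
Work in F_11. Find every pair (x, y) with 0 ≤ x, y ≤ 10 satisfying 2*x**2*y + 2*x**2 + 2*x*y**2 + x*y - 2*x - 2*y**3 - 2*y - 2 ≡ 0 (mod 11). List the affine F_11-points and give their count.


Affine F_11-points: {(0, 2), (1, 7), (2, 10), (3, 1), (4, 0), (5, 1), (6, 2), (7, 7), (8, 0)}; count = 9.

For each of the 121 pairs (x, y) ∈ F_11², evaluate f(x, y) mod 11. Record the zeros.
  x = 0: [0↦9, 1↦5, 2↦0, 3↦4, 4↦5, 5↦2, 6↦5, 7↦2, 8↦3, 9↦7, 10↦2]  zeros at y ∈ {2}
  x = 1: [0↦9, 1↦10, 2↦3, 3↦9, 4↦5, 5↦1, 6↦7, 7↦0, 8↦1, 9↦9, 10↦1]  zeros at y ∈ {7}
  x = 2: [0↦2, 1↦1, 2↦7, 3↦8, 4↦3, 5↦2, 6↦4, 7↦8, 8↦2, 9↦7, 10↦0]  zeros at y ∈ {10}
  x = 3: [0↦10, 1↦0, 2↦1, 3↦1, 4↦10, 5↦5, 6↦7, 7↦4, 8↦6, 9↦1, 10↦10]  zeros at y ∈ {1}
  x = 4: [0↦0, 1↦7, 2↦7, 3↦10, 4↦4, 5↦10, 6↦5, 7↦10, 8↦2, 9↦2, 10↦9]  zeros at y ∈ {0}
  x = 5: [0↦5, 1↦0, 2↦3, 3↦2, 4↦7, 5↦6, 6↦9, 7↦4, 8↦1, 9↦10, 10↦8]  zeros at y ∈ {1}
  x = 6: [0↦3, 1↦1, 2↦0, 3↦10, 4↦8, 5↦4, 6↦8, 7↦8, 8↦3, 9↦3, 10↦7]  zeros at y ∈ {2}
  x = 7: [0↦5, 1↦10, 2↦9, 3↦1, 4↦7, 5↦4, 6↦2, 7↦0, 8↦8, 9↦3, 10↦6]  zeros at y ∈ {7}
  x = 8: [0↦0, 1↦5, 2↦8, 3↦8, 4↦4, 5↦6, 6↦2, 7↦2, 8↦5, 9↦10, 10↦5]  zeros at y ∈ {0}
  x = 9: [0↦10, 1↦8, 2↦8, 3↦9, 4↦10, 5↦10, 6↦8, 7↦3, 8↦5, 9↦2, 10↦4]  zeros at y ∈ ∅
  x = 10: [0↦2, 1↦8, 2↦9, 3↦4, 4↦3, 5↦5, 6↦9, 7↦3, 8↦8, 9↦1, 10↦3]  zeros at y ∈ ∅
Collecting zeros: affine points = {(0, 2), (1, 7), (2, 10), (3, 1), (4, 0), (5, 1), (6, 2), (7, 7), (8, 0)}.
Total count |C(F_11)_aff| = 9.


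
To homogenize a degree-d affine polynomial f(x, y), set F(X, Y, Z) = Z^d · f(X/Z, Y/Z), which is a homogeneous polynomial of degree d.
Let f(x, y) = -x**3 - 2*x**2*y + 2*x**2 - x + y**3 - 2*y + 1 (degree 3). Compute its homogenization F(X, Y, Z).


F(X, Y, Z) = -X**3 - 2*X**2*Y + 2*X**2*Z - X*Z**2 + Y**3 - 2*Y*Z**2 + Z**3

deg(f) = 3.
Substitute x = X/Z, y = Y/Z into f, then multiply by Z^3.
  monomial -1·x^3·y^0 ↦ -1·X^3·Y^0·Z^0.
  monomial -2·x^2·y^1 ↦ -2·X^2·Y^1·Z^0.
  monomial 2·x^2·y^0 ↦ 2·X^2·Y^0·Z^1.
  monomial -1·x^1·y^0 ↦ -1·X^1·Y^0·Z^2.
  monomial 1·x^0·y^3 ↦ 1·X^0·Y^3·Z^0.
  monomial -2·x^0·y^1 ↦ -2·X^0·Y^1·Z^2.
  monomial 1·x^0·y^0 ↦ 1·X^0·Y^0·Z^3.
Collecting: F(X, Y, Z) = -X**3 - 2*X**2*Y + 2*X**2*Z - X*Z**2 + Y**3 - 2*Y*Z**2 + Z**3.


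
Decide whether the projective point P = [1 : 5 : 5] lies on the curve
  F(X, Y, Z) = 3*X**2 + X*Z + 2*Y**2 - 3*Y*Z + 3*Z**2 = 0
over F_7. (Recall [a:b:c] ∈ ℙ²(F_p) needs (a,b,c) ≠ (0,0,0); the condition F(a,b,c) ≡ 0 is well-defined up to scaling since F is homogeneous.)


F(1,5,5) ≡ 2 (mod 7); P is NOT on the curve.

Evaluate F(1, 5, 5) term-by-term (mod 7).
  3*X**2 ↦ 3·1·1·1 = 3
  X*Z ↦ 1·1·1·5 = 5
  2*Y**2 ↦ 2·1·25·1 = 50
  -3*Y*Z ↦ -3·1·5·5 = -75
  3*Z**2 ↦ 3·1·1·25 = 75
Sum: F(1, 5, 5) = (3) + (5) + (50) + (-75) + (75) = 58.
Reducing mod 7: 58 ≡ 2 (mod 7).
Since F(a, b, c) ≡ 2 ≠ 0 (mod 7), P does NOT lie on the curve.


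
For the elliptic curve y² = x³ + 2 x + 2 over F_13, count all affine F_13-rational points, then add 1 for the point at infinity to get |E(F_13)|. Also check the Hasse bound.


Affine points = {(2, 1), (2, 12), (3, 3), (3, 10), (4, 3), (4, 10), (6, 3), (6, 10), (8, 6), (8, 7), (11, 4), (11, 9), (12, 5), (12, 8)}; affine count = 14; |E(F_13)| = 15.

Discriminant check: Δ ∝ 4a³ + 27b² = 4·2³ + 27·2² = 4·8 + 27·4 ≡ 10 (mod 13). Nonzero ⇒ E is nonsingular.
For each x ∈ F_13, compute rhs = x³ + 2·x + 2 mod 13, then count y ∈ F_13 with y² ≡ rhs.
  x = 0: rhs = 2, matching y values: none (0 points).
  x = 1: rhs = 5, matching y values: none (0 points).
  x = 2: rhs = 1, matching y values: 1, 12 (2 points).
  x = 3: rhs = 9, matching y values: 3, 10 (2 points).
  x = 4: rhs = 9, matching y values: 3, 10 (2 points).
  x = 5: rhs = 7, matching y values: none (0 points).
  x = 6: rhs = 9, matching y values: 3, 10 (2 points).
  x = 7: rhs = 8, matching y values: none (0 points).
  x = 8: rhs = 10, matching y values: 6, 7 (2 points).
  x = 9: rhs = 8, matching y values: none (0 points).
  x = 10: rhs = 8, matching y values: none (0 points).
  x = 11: rhs = 3, matching y values: 4, 9 (2 points).
  x = 12: rhs = 12, matching y values: 5, 8 (2 points).
Total affine count: 14.
Full point count |E(F_13)| = 14 + 1 = 15.
Hasse bound: |15 − (13+1)| = |1| = 1 ≤ 2√13 ≈ 7.2111 ✓.


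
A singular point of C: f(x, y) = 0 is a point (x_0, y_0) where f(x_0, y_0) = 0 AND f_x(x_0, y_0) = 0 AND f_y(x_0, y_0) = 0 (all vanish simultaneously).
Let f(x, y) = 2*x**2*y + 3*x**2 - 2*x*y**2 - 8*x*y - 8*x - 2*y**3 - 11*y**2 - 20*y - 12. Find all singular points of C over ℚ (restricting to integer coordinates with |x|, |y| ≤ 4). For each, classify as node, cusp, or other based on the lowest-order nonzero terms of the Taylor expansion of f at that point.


Singular points: {(0, -2)}; classification: node.

Compute partial derivatives:
  f_x = 4*x*y + 6*x - 2*y**2 - 8*y - 8.
  f_y = 2*x**2 - 4*x*y - 8*x - 6*y**2 - 22*y - 20.
Scan x_0 ∈ {−4, ..., 4}. For each x_0, f_y(x_0, y) is a polynomial in y; find its integer roots y ∈ {−4, ..., 4}, then test f_x and f at those candidates.
  x = -4: f_y(-4, y) = -6*y**2 - 6*y + 44; no integer root y with |y| ≤ 4.
  x = -3: f_y(-3, y) = -6*y**2 - 10*y + 22; no integer root y with |y| ≤ 4.
  x = -2: f_y(-2, y) = -6*y**2 - 14*y + 4; no integer root y with |y| ≤ 4.
  x = -1: f_y(-1, y) = -6*y**2 - 18*y - 10; no integer root y with |y| ≤ 4.
  x = 0: f_y(0, y) = -6*y**2 - 22*y - 20; vanishes at y ∈ {-2}. (0, -2): f_x = 0, f = 0 — SINGULAR.
  x = 1: f_y(1, y) = -6*y**2 - 26*y - 26; no integer root y with |y| ≤ 4.
  x = 2: f_y(2, y) = -6*y**2 - 30*y - 28; no integer root y with |y| ≤ 4.
  x = 3: f_y(3, y) = -6*y**2 - 34*y - 26; no integer root y with |y| ≤ 4.
  x = 4: f_y(4, y) = -6*y**2 - 38*y - 20; no integer root y with |y| ≤ 4.
Only singular point on the grid: (0, -2).
Classify: substitute x = 0 + u, y = -2 + v and expand: f = 2*u**2*v - u**2 - 2*u*v**2 - 2*v**3 + v**2.
No constant or linear terms (consistent with a singular point). Quadratic part: -u**2 + v**2. Cubic part: 2*u**2*v - 2*u*v**2 - 2*v**3.
The quadratic part v**2 - u**2 = (v − u)(v + u) splits into two distinct linear factors, so there are two distinct tangent lines y − -2 = ±(x − 0) — this is a node (ordinary double point).
Classification: node.


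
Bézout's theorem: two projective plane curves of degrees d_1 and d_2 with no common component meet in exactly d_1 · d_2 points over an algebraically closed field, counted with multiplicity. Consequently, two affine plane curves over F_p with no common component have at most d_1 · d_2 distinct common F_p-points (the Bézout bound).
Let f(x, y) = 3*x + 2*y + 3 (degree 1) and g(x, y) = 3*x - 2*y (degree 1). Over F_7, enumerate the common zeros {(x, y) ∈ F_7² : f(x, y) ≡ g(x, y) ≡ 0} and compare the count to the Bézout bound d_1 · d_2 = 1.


Common zeros: {(3, 1)}; count = 1; Bézout bound = 1.

deg(f) = 1, deg(g) = 1, so Bézout bound = 1.
Scan x ∈ F_7. For each x, list the y ∈ F_7 with f(x, y) ≡ 0 and those with g(x, y) ≡ 0 (mod 7); the common zeros in that column are the intersection.
  x = 0: f ≡ 0 at y ∈ {2}; g ≡ 0 at y ∈ {0}; common: ∅.
  x = 1: f ≡ 0 at y ∈ {4}; g ≡ 0 at y ∈ {5}; common: ∅.
  x = 2: f ≡ 0 at y ∈ {6}; g ≡ 0 at y ∈ {3}; common: ∅.
  x = 3: f ≡ 0 at y ∈ {1}; g ≡ 0 at y ∈ {1}; common: {1}.
  x = 4: f ≡ 0 at y ∈ {3}; g ≡ 0 at y ∈ {6}; common: ∅.
  x = 5: f ≡ 0 at y ∈ {5}; g ≡ 0 at y ∈ {4}; common: ∅.
  x = 6: f ≡ 0 at y ∈ {0}; g ≡ 0 at y ∈ {2}; common: ∅.
Collecting: common zeros = {(3, 1)}, so the count is 1.
Comparison with the Bézout bound: 1 ≤ 1 = deg(f)·deg(g), as expected for curves with no common component (the bound is attained).


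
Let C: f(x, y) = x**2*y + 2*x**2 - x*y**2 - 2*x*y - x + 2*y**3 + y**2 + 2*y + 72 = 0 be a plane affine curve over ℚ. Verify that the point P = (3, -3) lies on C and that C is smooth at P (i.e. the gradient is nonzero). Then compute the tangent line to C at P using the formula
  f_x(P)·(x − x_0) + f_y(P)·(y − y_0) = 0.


Tangent line at P: -10*x + 71*y + 243 = 0.

Step 1: f(3, -3) = 0, so P lies on C.
Step 2: partial derivatives
  f_x(x, y) = 2*x*y + 4*x - y**2 - 2*y - 1, f_y(x, y) = x**2 - 2*x*y - 2*x + 6*y**2 + 2*y + 2.
  f_x(P) = -10, f_y(P) = 71 (gradient nonzero, so P is smooth).
Step 3: tangent line at P: -10·(x − 3) + 71·(y − -3) = 0.
Expanding: -10*x + 71*y + 243 = 0.


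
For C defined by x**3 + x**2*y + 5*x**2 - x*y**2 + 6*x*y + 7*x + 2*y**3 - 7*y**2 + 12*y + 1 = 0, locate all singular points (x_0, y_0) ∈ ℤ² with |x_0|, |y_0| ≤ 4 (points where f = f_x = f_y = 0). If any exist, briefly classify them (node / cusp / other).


Singular points: {(-2, 1)}; classification: cusp.

Compute partial derivatives:
  f_x = 3*x**2 + 2*x*y + 10*x - y**2 + 6*y + 7.
  f_y = x**2 - 2*x*y + 6*x + 6*y**2 - 14*y + 12.
Scan x_0 ∈ {−4, ..., 4}. For each x_0, f_y(x_0, y) is a polynomial in y; find its integer roots y ∈ {−4, ..., 4}, then test f_x and f at those candidates.
  x = -4: f_y(-4, y) = 6*y**2 - 6*y + 4; no integer root y with |y| ≤ 4.
  x = -3: f_y(-3, y) = 6*y**2 - 8*y + 3; no integer root y with |y| ≤ 4.
  x = -2: f_y(-2, y) = 6*y**2 - 10*y + 4; vanishes at y ∈ {1}. (-2, 1): f_x = 0, f = 0 — SINGULAR.
  x = -1: f_y(-1, y) = 6*y**2 - 12*y + 7; no integer root y with |y| ≤ 4.
  x = 0: f_y(0, y) = 6*y**2 - 14*y + 12; no integer root y with |y| ≤ 4.
  x = 1: f_y(1, y) = 6*y**2 - 16*y + 19; no integer root y with |y| ≤ 4.
  x = 2: f_y(2, y) = 6*y**2 - 18*y + 28; no integer root y with |y| ≤ 4.
  x = 3: f_y(3, y) = 6*y**2 - 20*y + 39; no integer root y with |y| ≤ 4.
  x = 4: f_y(4, y) = 6*y**2 - 22*y + 52; no integer root y with |y| ≤ 4.
Only singular point on the grid: (-2, 1).
Classify: substitute x = -2 + u, y = 1 + v and expand: f = u**3 + u**2*v - u*v**2 + 2*v**3 + v**2.
No constant or linear terms (consistent with a singular point). Quadratic part: v**2. Cubic part: u**3 + u**2*v - u*v**2 + 2*v**3.
The quadratic part v**2 is a perfect square, so there is a single (double) tangent line v = 0, i.e. y = 1. Restricting the cubic part to that line (v = 0) leaves u**3 ≠ 0, so f is not divisible by v and the branch is v² ≈ -u**3 to lowest order — this is a cusp.
Classification: cusp.


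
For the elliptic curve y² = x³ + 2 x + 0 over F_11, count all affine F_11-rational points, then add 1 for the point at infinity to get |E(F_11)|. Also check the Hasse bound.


Affine points = {(0, 0), (1, 5), (1, 6), (2, 1), (2, 10), (3, 0), (5, 5), (5, 6), (7, 4), (7, 7), (8, 0)}; affine count = 11; |E(F_11)| = 12.

Discriminant check: Δ ∝ 4a³ + 27b² = 4·2³ + 27·0² = 4·8 + 27·0 ≡ 10 (mod 11). Nonzero ⇒ E is nonsingular.
For each x ∈ F_11, compute rhs = x³ + 2·x + 0 mod 11, then count y ∈ F_11 with y² ≡ rhs.
  x = 0: rhs = 0, matching y values: 0 (1 points).
  x = 1: rhs = 3, matching y values: 5, 6 (2 points).
  x = 2: rhs = 1, matching y values: 1, 10 (2 points).
  x = 3: rhs = 0, matching y values: 0 (1 points).
  x = 4: rhs = 6, matching y values: none (0 points).
  x = 5: rhs = 3, matching y values: 5, 6 (2 points).
  x = 6: rhs = 8, matching y values: none (0 points).
  x = 7: rhs = 5, matching y values: 4, 7 (2 points).
  x = 8: rhs = 0, matching y values: 0 (1 points).
  x = 9: rhs = 10, matching y values: none (0 points).
  x = 10: rhs = 8, matching y values: none (0 points).
Total affine count: 11.
Full point count |E(F_11)| = 11 + 1 = 12.
Hasse bound: |12 − (11+1)| = |0| = 0 ≤ 2√11 ≈ 6.6332 ✓.


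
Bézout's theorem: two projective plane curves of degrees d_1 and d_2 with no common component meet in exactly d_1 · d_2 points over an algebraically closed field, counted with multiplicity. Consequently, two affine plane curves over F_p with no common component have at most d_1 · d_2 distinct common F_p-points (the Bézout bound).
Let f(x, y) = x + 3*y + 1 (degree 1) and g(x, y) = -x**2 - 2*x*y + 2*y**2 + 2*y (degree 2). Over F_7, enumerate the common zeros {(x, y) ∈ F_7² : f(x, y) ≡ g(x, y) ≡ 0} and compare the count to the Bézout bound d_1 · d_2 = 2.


Common zeros: {(2, 6)}; count = 1; Bézout bound = 2.

deg(f) = 1, deg(g) = 2, so Bézout bound = 2.
Scan x ∈ F_7. For each x, list the y ∈ F_7 with f(x, y) ≡ 0 and those with g(x, y) ≡ 0 (mod 7); the common zeros in that column are the intersection.
  x = 0: f ≡ 0 at y ∈ {2}; g ≡ 0 at y ∈ {0, 6}; common: ∅.
  x = 1: f ≡ 0 at y ∈ {4}; g ≡ 0 at y ∈ {2, 5}; common: ∅.
  x = 2: f ≡ 0 at y ∈ {6}; g ≡ 0 at y ∈ {2, 6}; common: {6}.
  x = 3: f ≡ 0 at y ∈ {1}; g ≡ 0 at y ∈ {4, 5}; common: ∅.
  x = 4: f ≡ 0 at y ∈ {3}; g ≡ 0 at y ∈ ∅; common: ∅.
  x = 5: f ≡ 0 at y ∈ {5}; g ≡ 0 at y ∈ ∅; common: ∅.
  x = 6: f ≡ 0 at y ∈ {0}; g ≡ 0 at y ∈ ∅; common: ∅.
Collecting: common zeros = {(2, 6)}, so the count is 1.
Comparison with the Bézout bound: 1 ≤ 2 = deg(f)·deg(g), as expected for curves with no common component (the affine F_7-count falls short of the bound because intersections may lie at infinity, over extension fields, or carry multiplicity).


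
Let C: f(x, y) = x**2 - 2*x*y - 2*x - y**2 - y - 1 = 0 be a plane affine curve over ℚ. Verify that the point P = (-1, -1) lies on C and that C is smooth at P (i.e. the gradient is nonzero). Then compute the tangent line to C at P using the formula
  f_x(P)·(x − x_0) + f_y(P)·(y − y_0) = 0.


Tangent line at P: -2*x + 3*y + 1 = 0.

Step 1: f(-1, -1) = 0, so P lies on C.
Step 2: partial derivatives
  f_x(x, y) = 2*x - 2*y - 2, f_y(x, y) = -2*x - 2*y - 1.
  f_x(P) = -2, f_y(P) = 3 (gradient nonzero, so P is smooth).
Step 3: tangent line at P: -2·(x − -1) + 3·(y − -1) = 0.
Expanding: -2*x + 3*y + 1 = 0.


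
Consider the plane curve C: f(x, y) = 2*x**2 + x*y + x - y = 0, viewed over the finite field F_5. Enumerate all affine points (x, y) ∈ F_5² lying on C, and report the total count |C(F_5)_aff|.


Affine F_5-points: {(0, 0), (2, 0), (3, 2), (4, 3)}; count = 4.

For each of the 25 pairs (x, y) ∈ F_5², evaluate f(x, y) mod 5. Record the zeros.
  x = 0: [0↦0, 1↦4, 2↦3, 3↦2, 4↦1]  zeros at y ∈ {0}
  x = 1: [0↦3, 1↦3, 2↦3, 3↦3, 4↦3]  zeros at y ∈ ∅
  x = 2: [0↦0, 1↦1, 2↦2, 3↦3, 4↦4]  zeros at y ∈ {0}
  x = 3: [0↦1, 1↦3, 2↦0, 3↦2, 4↦4]  zeros at y ∈ {2}
  x = 4: [0↦1, 1↦4, 2↦2, 3↦0, 4↦3]  zeros at y ∈ {3}
Collecting zeros: affine points = {(0, 0), (2, 0), (3, 2), (4, 3)}.
Total count |C(F_5)_aff| = 4.


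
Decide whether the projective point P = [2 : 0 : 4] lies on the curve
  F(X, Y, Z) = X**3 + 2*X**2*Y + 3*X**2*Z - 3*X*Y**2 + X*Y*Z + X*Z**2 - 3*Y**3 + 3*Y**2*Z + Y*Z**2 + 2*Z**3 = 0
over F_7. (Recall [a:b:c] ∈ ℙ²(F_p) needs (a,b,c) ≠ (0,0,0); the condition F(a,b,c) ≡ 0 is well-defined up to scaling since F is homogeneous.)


F(2,0,4) ≡ 6 (mod 7); P is NOT on the curve.

Evaluate F(2, 0, 4) term-by-term (mod 7).
  X**3 ↦ 1·8·1·1 = 8
  2*X**2*Y ↦ 2·4·0·1 = 0
  3*X**2*Z ↦ 3·4·1·4 = 48
  -3*X*Y**2 ↦ -3·2·0·1 = 0
  X*Y*Z ↦ 1·2·0·4 = 0
  X*Z**2 ↦ 1·2·1·16 = 32
  -3*Y**3 ↦ -3·1·0·1 = 0
  3*Y**2*Z ↦ 3·1·0·4 = 0
  Y*Z**2 ↦ 1·1·0·16 = 0
  2*Z**3 ↦ 2·1·1·64 = 128
Sum: F(2, 0, 4) = (8) + (0) + (48) + (0) + (0) + (32) + (0) + (0) + (0) + (128) = 216.
Reducing mod 7: 216 ≡ 6 (mod 7).
Since F(a, b, c) ≡ 6 ≠ 0 (mod 7), P does NOT lie on the curve.


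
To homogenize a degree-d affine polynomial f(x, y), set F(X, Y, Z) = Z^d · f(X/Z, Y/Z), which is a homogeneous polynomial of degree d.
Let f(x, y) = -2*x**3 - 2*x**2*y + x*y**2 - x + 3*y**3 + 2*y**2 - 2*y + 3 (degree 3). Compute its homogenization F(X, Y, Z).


F(X, Y, Z) = -2*X**3 - 2*X**2*Y + X*Y**2 - X*Z**2 + 3*Y**3 + 2*Y**2*Z - 2*Y*Z**2 + 3*Z**3

deg(f) = 3.
Substitute x = X/Z, y = Y/Z into f, then multiply by Z^3.
  monomial -2·x^3·y^0 ↦ -2·X^3·Y^0·Z^0.
  monomial -2·x^2·y^1 ↦ -2·X^2·Y^1·Z^0.
  monomial 1·x^1·y^2 ↦ 1·X^1·Y^2·Z^0.
  monomial -1·x^1·y^0 ↦ -1·X^1·Y^0·Z^2.
  monomial 3·x^0·y^3 ↦ 3·X^0·Y^3·Z^0.
  monomial 2·x^0·y^2 ↦ 2·X^0·Y^2·Z^1.
  monomial -2·x^0·y^1 ↦ -2·X^0·Y^1·Z^2.
  monomial 3·x^0·y^0 ↦ 3·X^0·Y^0·Z^3.
Collecting: F(X, Y, Z) = -2*X**3 - 2*X**2*Y + X*Y**2 - X*Z**2 + 3*Y**3 + 2*Y**2*Z - 2*Y*Z**2 + 3*Z**3.


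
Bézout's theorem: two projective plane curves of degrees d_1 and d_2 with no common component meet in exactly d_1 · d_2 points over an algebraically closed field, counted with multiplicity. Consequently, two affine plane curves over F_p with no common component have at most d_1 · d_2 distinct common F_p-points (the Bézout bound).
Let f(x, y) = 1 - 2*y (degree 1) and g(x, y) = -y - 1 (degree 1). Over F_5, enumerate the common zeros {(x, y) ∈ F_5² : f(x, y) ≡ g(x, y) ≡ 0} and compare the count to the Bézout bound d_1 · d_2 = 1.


Common zeros: ∅; count = 0; Bézout bound = 1.

deg(f) = 1, deg(g) = 1, so Bézout bound = 1.
Scan x ∈ F_5. For each x, list the y ∈ F_5 with f(x, y) ≡ 0 and those with g(x, y) ≡ 0 (mod 5); the common zeros in that column are the intersection.
  x = 0: f ≡ 0 at y ∈ {3}; g ≡ 0 at y ∈ {4}; common: ∅.
  x = 1: f ≡ 0 at y ∈ {3}; g ≡ 0 at y ∈ {4}; common: ∅.
  x = 2: f ≡ 0 at y ∈ {3}; g ≡ 0 at y ∈ {4}; common: ∅.
  x = 3: f ≡ 0 at y ∈ {3}; g ≡ 0 at y ∈ {4}; common: ∅.
  x = 4: f ≡ 0 at y ∈ {3}; g ≡ 0 at y ∈ {4}; common: ∅.
Collecting: common zeros = ∅, so the count is 0.
Comparison with the Bézout bound: 0 ≤ 1 = deg(f)·deg(g), as expected for curves with no common component (the affine F_5-count falls short of the bound because intersections may lie at infinity, over extension fields, or carry multiplicity).


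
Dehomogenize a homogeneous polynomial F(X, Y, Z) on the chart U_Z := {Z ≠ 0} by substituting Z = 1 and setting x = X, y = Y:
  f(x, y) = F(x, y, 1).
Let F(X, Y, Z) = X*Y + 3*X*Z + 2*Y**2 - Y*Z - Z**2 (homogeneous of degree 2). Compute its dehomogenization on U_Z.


f(x, y) = x*y + 3*x + 2*y**2 - y - 1

On U_Z we set Z = 1. Each monomial c·X^i·Y^j·Z^k in F becomes c·x^i·y^j·1^k = c·x^i·y^j.
Substituting Z = 1: F(X, Y, 1) = x*y + 3*x + 2*y**2 - y - 1.
Note: deg(f) ≤ deg(F) = 2; strict inequality happens when F is divisible by Z (lost terms).


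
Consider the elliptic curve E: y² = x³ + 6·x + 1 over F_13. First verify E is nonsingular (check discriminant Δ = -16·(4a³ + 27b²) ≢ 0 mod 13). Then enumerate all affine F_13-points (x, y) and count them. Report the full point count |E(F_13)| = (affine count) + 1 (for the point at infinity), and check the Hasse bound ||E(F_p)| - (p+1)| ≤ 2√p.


Affine points = {(0, 1), (0, 12), (5, 0), (7, 3), (7, 10), (9, 2), (9, 11)}; affine count = 7; |E(F_13)| = 8.

Discriminant check: Δ ∝ 4a³ + 27b² = 4·6³ + 27·1² = 4·216 + 27·1 ≡ 7 (mod 13). Nonzero ⇒ E is nonsingular.
For each x ∈ F_13, compute rhs = x³ + 6·x + 1 mod 13, then count y ∈ F_13 with y² ≡ rhs.
  x = 0: rhs = 1, matching y values: 1, 12 (2 points).
  x = 1: rhs = 8, matching y values: none (0 points).
  x = 2: rhs = 8, matching y values: none (0 points).
  x = 3: rhs = 7, matching y values: none (0 points).
  x = 4: rhs = 11, matching y values: none (0 points).
  x = 5: rhs = 0, matching y values: 0 (1 points).
  x = 6: rhs = 6, matching y values: none (0 points).
  x = 7: rhs = 9, matching y values: 3, 10 (2 points).
  x = 8: rhs = 2, matching y values: none (0 points).
  x = 9: rhs = 4, matching y values: 2, 11 (2 points).
  x = 10: rhs = 8, matching y values: none (0 points).
  x = 11: rhs = 7, matching y values: none (0 points).
  x = 12: rhs = 7, matching y values: none (0 points).
Total affine count: 7.
Full point count |E(F_13)| = 7 + 1 = 8.
Hasse bound: |8 − (13+1)| = |-6| = 6 ≤ 2√13 ≈ 7.2111 ✓.


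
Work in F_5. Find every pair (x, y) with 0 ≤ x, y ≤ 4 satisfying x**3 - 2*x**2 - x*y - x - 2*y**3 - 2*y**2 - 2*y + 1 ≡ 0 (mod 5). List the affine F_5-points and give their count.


Affine F_5-points: {(0, 1), (2, 3), (3, 3), (4, 4)}; count = 4.

For each of the 25 pairs (x, y) ∈ F_5², evaluate f(x, y) mod 5. Record the zeros.
  x = 0: [0↦1, 1↦0, 2↦3, 3↦3, 4↦3]  zeros at y ∈ {1}
  x = 1: [0↦4, 1↦2, 2↦4, 3↦3, 4↦2]  zeros at y ∈ ∅
  x = 2: [0↦4, 1↦1, 2↦2, 3↦0, 4↦3]  zeros at y ∈ {3}
  x = 3: [0↦2, 1↦3, 2↦3, 3↦0, 4↦2]  zeros at y ∈ {3}
  x = 4: [0↦4, 1↦4, 2↦3, 3↦4, 4↦0]  zeros at y ∈ {4}
Collecting zeros: affine points = {(0, 1), (2, 3), (3, 3), (4, 4)}.
Total count |C(F_5)_aff| = 4.


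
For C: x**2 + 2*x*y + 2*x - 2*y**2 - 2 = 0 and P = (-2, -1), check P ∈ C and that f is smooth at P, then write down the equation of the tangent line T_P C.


Tangent line at P: -4*x - 8 = 0.

Step 1: f(-2, -1) = 0, so P lies on C.
Step 2: partial derivatives
  f_x(x, y) = 2*x + 2*y + 2, f_y(x, y) = 2*x - 4*y.
  f_x(P) = -4, f_y(P) = 0 (gradient nonzero, so P is smooth).
Step 3: tangent line at P: -4·(x − -2) + 0·(y − -1) = 0.
Expanding: -4*x - 8 = 0.


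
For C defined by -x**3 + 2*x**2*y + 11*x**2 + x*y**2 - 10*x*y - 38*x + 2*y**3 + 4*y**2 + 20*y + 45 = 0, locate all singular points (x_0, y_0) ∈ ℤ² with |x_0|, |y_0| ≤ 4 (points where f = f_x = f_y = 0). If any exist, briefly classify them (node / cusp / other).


Singular points: {(3, -1)}; classification: cusp.

Compute partial derivatives:
  f_x = -3*x**2 + 4*x*y + 22*x + y**2 - 10*y - 38.
  f_y = 2*x**2 + 2*x*y - 10*x + 6*y**2 + 8*y + 20.
Scan x_0 ∈ {−4, ..., 4}. For each x_0, f_y(x_0, y) is a polynomial in y; find its integer roots y ∈ {−4, ..., 4}, then test f_x and f at those candidates.
  x = -4: f_y(-4, y) = 6*y**2 + 92; no integer root y with |y| ≤ 4.
  x = -3: f_y(-3, y) = 6*y**2 + 2*y + 68; no integer root y with |y| ≤ 4.
  x = -2: f_y(-2, y) = 6*y**2 + 4*y + 48; no integer root y with |y| ≤ 4.
  x = -1: f_y(-1, y) = 6*y**2 + 6*y + 32; no integer root y with |y| ≤ 4.
  x = 0: f_y(0, y) = 6*y**2 + 8*y + 20; no integer root y with |y| ≤ 4.
  x = 1: f_y(1, y) = 6*y**2 + 10*y + 12; no integer root y with |y| ≤ 4.
  x = 2: f_y(2, y) = 6*y**2 + 12*y + 8; no integer root y with |y| ≤ 4.
  x = 3: f_y(3, y) = 6*y**2 + 14*y + 8; vanishes at y ∈ {-1}. (3, -1): f_x = 0, f = 0 — SINGULAR.
  x = 4: f_y(4, y) = 6*y**2 + 16*y + 12; no integer root y with |y| ≤ 4.
Only singular point on the grid: (3, -1).
Classify: substitute x = 3 + u, y = -1 + v and expand: f = -u**3 + 2*u**2*v + u*v**2 + 2*v**3 + v**2.
No constant or linear terms (consistent with a singular point). Quadratic part: v**2. Cubic part: -u**3 + 2*u**2*v + u*v**2 + 2*v**3.
The quadratic part v**2 is a perfect square, so there is a single (double) tangent line v = 0, i.e. y = -1. Restricting the cubic part to that line (v = 0) leaves -u**3 ≠ 0, so f is not divisible by v and the branch is v² ≈ u**3 to lowest order — this is a cusp.
Classification: cusp.


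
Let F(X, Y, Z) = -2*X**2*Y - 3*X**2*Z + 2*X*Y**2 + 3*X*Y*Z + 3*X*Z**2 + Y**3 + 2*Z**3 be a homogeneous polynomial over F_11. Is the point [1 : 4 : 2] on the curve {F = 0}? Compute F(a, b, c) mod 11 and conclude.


F(1,4,2) ≡ 2 (mod 11); P is NOT on the curve.

Evaluate F(1, 4, 2) term-by-term (mod 11).
  -2*X**2*Y ↦ -2·1·4·1 = -8
  -3*X**2*Z ↦ -3·1·1·2 = -6
  2*X*Y**2 ↦ 2·1·16·1 = 32
  3*X*Y*Z ↦ 3·1·4·2 = 24
  3*X*Z**2 ↦ 3·1·1·4 = 12
  Y**3 ↦ 1·1·64·1 = 64
  2*Z**3 ↦ 2·1·1·8 = 16
Sum: F(1, 4, 2) = (-8) + (-6) + (32) + (24) + (12) + (64) + (16) = 134.
Reducing mod 11: 134 ≡ 2 (mod 11).
Since F(a, b, c) ≡ 2 ≠ 0 (mod 11), P does NOT lie on the curve.


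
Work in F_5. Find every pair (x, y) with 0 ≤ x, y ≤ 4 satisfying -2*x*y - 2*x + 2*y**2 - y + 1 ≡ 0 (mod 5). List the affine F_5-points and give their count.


Affine F_5-points: {(2, 2), (2, 3), (3, 0), (3, 1)}; count = 4.

For each of the 25 pairs (x, y) ∈ F_5², evaluate f(x, y) mod 5. Record the zeros.
  x = 0: [0↦1, 1↦2, 2↦2, 3↦1, 4↦4]  zeros at y ∈ ∅
  x = 1: [0↦4, 1↦3, 2↦1, 3↦3, 4↦4]  zeros at y ∈ ∅
  x = 2: [0↦2, 1↦4, 2↦0, 3↦0, 4↦4]  zeros at y ∈ {2, 3}
  x = 3: [0↦0, 1↦0, 2↦4, 3↦2, 4↦4]  zeros at y ∈ {0, 1}
  x = 4: [0↦3, 1↦1, 2↦3, 3↦4, 4↦4]  zeros at y ∈ ∅
Collecting zeros: affine points = {(2, 2), (2, 3), (3, 0), (3, 1)}.
Total count |C(F_5)_aff| = 4.


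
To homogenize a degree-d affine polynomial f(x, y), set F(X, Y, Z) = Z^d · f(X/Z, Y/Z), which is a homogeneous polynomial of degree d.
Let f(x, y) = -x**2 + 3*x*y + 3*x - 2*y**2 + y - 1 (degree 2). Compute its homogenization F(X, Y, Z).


F(X, Y, Z) = -X**2 + 3*X*Y + 3*X*Z - 2*Y**2 + Y*Z - Z**2

deg(f) = 2.
Substitute x = X/Z, y = Y/Z into f, then multiply by Z^2.
  monomial -1·x^2·y^0 ↦ -1·X^2·Y^0·Z^0.
  monomial 3·x^1·y^1 ↦ 3·X^1·Y^1·Z^0.
  monomial 3·x^1·y^0 ↦ 3·X^1·Y^0·Z^1.
  monomial -2·x^0·y^2 ↦ -2·X^0·Y^2·Z^0.
  monomial 1·x^0·y^1 ↦ 1·X^0·Y^1·Z^1.
  monomial -1·x^0·y^0 ↦ -1·X^0·Y^0·Z^2.
Collecting: F(X, Y, Z) = -X**2 + 3*X*Y + 3*X*Z - 2*Y**2 + Y*Z - Z**2.


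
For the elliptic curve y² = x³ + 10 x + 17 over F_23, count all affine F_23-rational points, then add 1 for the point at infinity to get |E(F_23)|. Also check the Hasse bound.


Affine points = {(4, 11), (4, 12), (5, 10), (5, 13), (7, 4), (7, 19), (9, 10), (9, 13), (10, 6), (10, 17), (11, 3), (11, 20), (12, 5), (12, 18), (14, 7), (14, 16), (15, 0), (16, 8), (16, 15), (18, 7), (18, 16), (20, 11), (20, 12), (21, 9), (21, 14), (22, 11), (22, 12)}; affine count = 27; |E(F_23)| = 28.

Discriminant check: Δ ∝ 4a³ + 27b² = 4·10³ + 27·17² = 4·1000 + 27·289 ≡ 4 (mod 23). Nonzero ⇒ E is nonsingular.
For each x ∈ F_23, compute rhs = x³ + 10·x + 17 mod 23, then count y ∈ F_23 with y² ≡ rhs.
  x = 0: rhs = 17, matching y values: none (0 points).
  x = 1: rhs = 5, matching y values: none (0 points).
  x = 2: rhs = 22, matching y values: none (0 points).
  x = 3: rhs = 5, matching y values: none (0 points).
  x = 4: rhs = 6, matching y values: 11, 12 (2 points).
  x = 5: rhs = 8, matching y values: 10, 13 (2 points).
  x = 6: rhs = 17, matching y values: none (0 points).
  x = 7: rhs = 16, matching y values: 4, 19 (2 points).
  x = 8: rhs = 11, matching y values: none (0 points).
  x = 9: rhs = 8, matching y values: 10, 13 (2 points).
  x = 10: rhs = 13, matching y values: 6, 17 (2 points).
  x = 11: rhs = 9, matching y values: 3, 20 (2 points).
  x = 12: rhs = 2, matching y values: 5, 18 (2 points).
  x = 13: rhs = 21, matching y values: none (0 points).
  x = 14: rhs = 3, matching y values: 7, 16 (2 points).
  x = 15: rhs = 0, matching y values: 0 (1 points).
  x = 16: rhs = 18, matching y values: 8, 15 (2 points).
  x = 17: rhs = 17, matching y values: none (0 points).
  x = 18: rhs = 3, matching y values: 7, 16 (2 points).
  x = 19: rhs = 5, matching y values: none (0 points).
  x = 20: rhs = 6, matching y values: 11, 12 (2 points).
  x = 21: rhs = 12, matching y values: 9, 14 (2 points).
  x = 22: rhs = 6, matching y values: 11, 12 (2 points).
Total affine count: 27.
Full point count |E(F_23)| = 27 + 1 = 28.
Hasse bound: |28 − (23+1)| = |4| = 4 ≤ 2√23 ≈ 9.5917 ✓.


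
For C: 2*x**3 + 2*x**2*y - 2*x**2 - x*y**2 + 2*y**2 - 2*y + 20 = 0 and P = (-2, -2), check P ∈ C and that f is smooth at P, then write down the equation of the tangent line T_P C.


Tangent line at P: 44*x - 10*y + 68 = 0.

Step 1: f(-2, -2) = 0, so P lies on C.
Step 2: partial derivatives
  f_x(x, y) = 6*x**2 + 4*x*y - 4*x - y**2, f_y(x, y) = 2*x**2 - 2*x*y + 4*y - 2.
  f_x(P) = 44, f_y(P) = -10 (gradient nonzero, so P is smooth).
Step 3: tangent line at P: 44·(x − -2) + -10·(y − -2) = 0.
Expanding: 44*x - 10*y + 68 = 0.
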